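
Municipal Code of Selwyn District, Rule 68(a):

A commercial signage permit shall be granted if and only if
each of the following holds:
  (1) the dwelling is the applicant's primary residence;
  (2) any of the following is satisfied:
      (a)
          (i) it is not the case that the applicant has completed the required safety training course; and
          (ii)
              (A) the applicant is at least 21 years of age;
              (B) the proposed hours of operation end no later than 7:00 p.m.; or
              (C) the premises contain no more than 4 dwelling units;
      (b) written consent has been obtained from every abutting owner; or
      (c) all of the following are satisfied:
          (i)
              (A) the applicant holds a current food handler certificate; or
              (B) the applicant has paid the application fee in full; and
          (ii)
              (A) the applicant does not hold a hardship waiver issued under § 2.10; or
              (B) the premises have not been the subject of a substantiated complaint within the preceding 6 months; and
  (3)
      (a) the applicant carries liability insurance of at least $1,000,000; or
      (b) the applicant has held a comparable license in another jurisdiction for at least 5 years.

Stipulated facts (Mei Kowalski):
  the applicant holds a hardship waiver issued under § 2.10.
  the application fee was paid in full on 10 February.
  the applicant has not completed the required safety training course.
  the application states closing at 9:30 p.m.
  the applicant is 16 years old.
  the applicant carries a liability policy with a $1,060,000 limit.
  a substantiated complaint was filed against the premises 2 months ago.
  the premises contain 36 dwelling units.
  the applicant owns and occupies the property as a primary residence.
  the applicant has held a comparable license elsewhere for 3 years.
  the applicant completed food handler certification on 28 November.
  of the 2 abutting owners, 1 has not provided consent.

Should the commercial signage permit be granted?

(1) primary residence — holds.
(i) not (safety training) — met.
(A) age ≥ 21 — not satisfied.
(B) closes by 7 p.m. — not met.
(C) ≤ 4 units — fails.
(ii) = F OR F OR F = false.
(a): T AND F → false.
(b) all abutters consent — fails.
(A) food handler cert. — satisfied.
(B) fee paid — holds.
(i): T OR T → true.
(A) not (hardship waiver) — fails.
(B) no complaint in 6 mo. — not met.
So (ii) is not satisfied (F OR F).
So (c) is not satisfied (T AND F).
So (2) is not satisfied (F OR F OR F).
(a) insurance ≥ $1,000,000 — met.
(b) prior license ≥ 5 yr — not met.
So (3) is satisfied (T OR F).
Overall: T AND F AND T → false.

No — denied.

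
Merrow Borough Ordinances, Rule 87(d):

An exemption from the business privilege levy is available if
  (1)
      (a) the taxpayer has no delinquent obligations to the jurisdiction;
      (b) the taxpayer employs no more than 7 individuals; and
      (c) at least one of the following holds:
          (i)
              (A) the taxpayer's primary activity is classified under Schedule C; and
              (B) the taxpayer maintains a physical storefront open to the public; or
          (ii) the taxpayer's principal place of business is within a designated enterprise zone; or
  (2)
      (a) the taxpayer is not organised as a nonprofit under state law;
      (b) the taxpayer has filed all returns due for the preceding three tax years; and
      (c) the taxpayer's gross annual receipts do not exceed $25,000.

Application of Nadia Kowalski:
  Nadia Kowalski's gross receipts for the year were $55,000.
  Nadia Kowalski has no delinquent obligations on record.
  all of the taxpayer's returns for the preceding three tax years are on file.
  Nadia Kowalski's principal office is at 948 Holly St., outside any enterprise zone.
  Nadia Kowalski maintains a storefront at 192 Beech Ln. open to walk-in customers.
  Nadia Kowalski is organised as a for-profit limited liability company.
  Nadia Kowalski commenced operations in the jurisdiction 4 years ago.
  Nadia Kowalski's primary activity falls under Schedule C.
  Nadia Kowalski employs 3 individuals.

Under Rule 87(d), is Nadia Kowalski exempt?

Yes — exempt.

(a) no delinquency — holds.
(b) ≤ 7 employees — satisfied.
(A) Schedule C activity — holds.
(B) has storefront — met.
So (i) is satisfied (T AND T).
(ii) in enterprise zone — fails.
So (c) is satisfied (T OR F).
So (1) is satisfied (T AND T AND T).
(a) not (nonprofit) — met.
(b) returns current — met.
(c) receipts ≤ $25,000 — not satisfied.
So (2) is not satisfied (T AND T AND F).
Overall = T OR F = true.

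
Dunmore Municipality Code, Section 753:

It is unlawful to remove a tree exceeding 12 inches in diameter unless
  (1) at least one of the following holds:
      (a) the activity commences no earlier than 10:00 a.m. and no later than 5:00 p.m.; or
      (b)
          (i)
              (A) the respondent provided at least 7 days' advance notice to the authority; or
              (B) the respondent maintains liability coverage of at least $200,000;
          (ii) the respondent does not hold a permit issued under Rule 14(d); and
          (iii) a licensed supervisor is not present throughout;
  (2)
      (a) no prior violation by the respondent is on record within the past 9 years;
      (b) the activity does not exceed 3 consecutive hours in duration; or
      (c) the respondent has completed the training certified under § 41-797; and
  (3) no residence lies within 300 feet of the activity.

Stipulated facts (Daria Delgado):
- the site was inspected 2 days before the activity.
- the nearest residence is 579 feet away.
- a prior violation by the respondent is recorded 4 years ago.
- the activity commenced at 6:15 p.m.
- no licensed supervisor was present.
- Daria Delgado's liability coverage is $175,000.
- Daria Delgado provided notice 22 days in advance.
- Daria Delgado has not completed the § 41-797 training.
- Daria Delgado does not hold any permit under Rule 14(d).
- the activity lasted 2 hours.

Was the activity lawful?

(a) start within hours — not met.
(A) ≥7 days' notice — satisfied.
(B) coverage ≥ $200,000 — fails.
So (i) is satisfied (T OR F).
(ii) not (holds permit) — satisfied.
(iii) not (supervisor present) — met.
(b): T AND T AND T → true.
(1): F OR T → true.
(a) no prior violation — not met.
(b) ≤ 3 hrs duration — met.
(c) training certified — not met.
(2): F OR T OR F → true.
(3) no residence in 300 ft — holds.
So Overall is satisfied (T AND T AND T).

Yes — lawful.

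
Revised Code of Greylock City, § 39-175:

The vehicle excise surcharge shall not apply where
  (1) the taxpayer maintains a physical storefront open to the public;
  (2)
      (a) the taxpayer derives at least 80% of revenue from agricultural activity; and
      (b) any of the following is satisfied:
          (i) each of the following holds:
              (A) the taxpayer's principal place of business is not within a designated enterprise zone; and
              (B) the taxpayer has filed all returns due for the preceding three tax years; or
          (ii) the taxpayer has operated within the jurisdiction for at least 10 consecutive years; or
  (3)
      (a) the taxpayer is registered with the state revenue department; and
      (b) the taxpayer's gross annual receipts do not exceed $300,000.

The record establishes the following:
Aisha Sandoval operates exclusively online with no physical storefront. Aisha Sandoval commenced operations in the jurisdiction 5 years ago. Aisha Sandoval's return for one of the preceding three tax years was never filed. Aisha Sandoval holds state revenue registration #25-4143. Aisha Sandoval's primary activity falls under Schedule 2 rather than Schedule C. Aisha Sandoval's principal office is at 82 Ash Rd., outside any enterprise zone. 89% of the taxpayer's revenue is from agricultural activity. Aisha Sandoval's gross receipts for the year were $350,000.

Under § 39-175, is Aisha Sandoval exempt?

No — not exempt.

(1) has storefront — fails.
(a) ≥80% agricultural — satisfied.
(A) not (in enterprise zone) — satisfied.
(B) returns current — not satisfied.
So (i) is not satisfied (T AND F).
(ii) ≥ 10 yrs in jurisdiction — not satisfied.
(b) = F OR F = false.
So (2) is not satisfied (T AND F).
(a) state-registered — satisfied.
(b) receipts ≤ $300,000 — not met.
So (3) is not satisfied (T AND F).
Overall: F OR F OR F → false.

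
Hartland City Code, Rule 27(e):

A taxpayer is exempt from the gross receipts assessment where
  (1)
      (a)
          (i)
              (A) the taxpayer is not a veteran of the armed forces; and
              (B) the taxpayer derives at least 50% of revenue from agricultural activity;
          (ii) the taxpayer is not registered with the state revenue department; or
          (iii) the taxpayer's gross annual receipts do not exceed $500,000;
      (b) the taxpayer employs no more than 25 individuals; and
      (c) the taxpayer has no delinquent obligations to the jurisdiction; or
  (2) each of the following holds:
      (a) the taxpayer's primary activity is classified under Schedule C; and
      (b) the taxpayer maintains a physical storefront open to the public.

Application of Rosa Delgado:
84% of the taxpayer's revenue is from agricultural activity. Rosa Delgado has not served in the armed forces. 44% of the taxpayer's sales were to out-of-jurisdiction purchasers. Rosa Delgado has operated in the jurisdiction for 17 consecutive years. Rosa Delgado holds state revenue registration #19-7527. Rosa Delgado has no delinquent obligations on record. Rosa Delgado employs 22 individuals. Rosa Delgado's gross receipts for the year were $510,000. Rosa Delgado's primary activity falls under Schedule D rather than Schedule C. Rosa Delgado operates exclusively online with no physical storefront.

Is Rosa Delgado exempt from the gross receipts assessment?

Yes — exempt.

(A) not (veteran) — met.
(B) ≥50% agricultural — holds.
(i): T AND T → true.
(ii) not (state-registered) — not met.
(iii) receipts ≤ $500,000 — not satisfied.
So (a) is satisfied (T OR F OR F).
(b) ≤ 25 employees — holds.
(c) no delinquency — met.
(1) = T AND T AND T = true.
(a) Schedule C activity — fails.
(b) has storefront — not met.
(2): F AND F → false.
Overall: T OR F → true.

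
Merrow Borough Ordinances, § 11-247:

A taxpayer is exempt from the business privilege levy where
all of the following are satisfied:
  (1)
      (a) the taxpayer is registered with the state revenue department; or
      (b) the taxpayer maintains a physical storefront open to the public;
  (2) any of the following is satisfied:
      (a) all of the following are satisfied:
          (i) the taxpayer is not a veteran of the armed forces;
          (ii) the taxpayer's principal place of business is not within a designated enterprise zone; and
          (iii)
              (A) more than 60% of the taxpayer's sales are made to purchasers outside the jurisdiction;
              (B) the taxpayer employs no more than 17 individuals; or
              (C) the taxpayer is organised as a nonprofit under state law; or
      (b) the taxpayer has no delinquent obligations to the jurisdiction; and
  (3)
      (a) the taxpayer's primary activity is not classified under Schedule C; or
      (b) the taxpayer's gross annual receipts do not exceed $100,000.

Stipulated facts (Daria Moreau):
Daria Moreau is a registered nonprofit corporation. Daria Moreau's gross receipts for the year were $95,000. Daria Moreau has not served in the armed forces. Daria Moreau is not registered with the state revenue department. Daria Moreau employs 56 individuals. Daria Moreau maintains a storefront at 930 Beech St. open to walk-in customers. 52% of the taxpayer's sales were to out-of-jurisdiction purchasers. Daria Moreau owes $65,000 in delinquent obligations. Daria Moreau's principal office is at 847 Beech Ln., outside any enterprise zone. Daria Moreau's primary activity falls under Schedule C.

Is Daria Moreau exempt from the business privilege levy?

Yes — exempt.

(a) state-registered — not met.
(b) has storefront — met.
(1): F OR T → true.
(i) not (veteran) — holds.
(ii) not (in enterprise zone) — holds.
(A) >60% out-of-jur. sales — fails.
(B) ≤ 17 employees — fails.
(C) nonprofit — met.
So (iii) is satisfied (F OR F OR T).
(a): T AND T AND T → true.
(b) no delinquency — fails.
So (2) is satisfied (T OR F).
(a) not (Schedule C activity) — fails.
(b) receipts ≤ $100,000 — met.
(3): F OR T → true.
So Overall is satisfied (T AND T AND T).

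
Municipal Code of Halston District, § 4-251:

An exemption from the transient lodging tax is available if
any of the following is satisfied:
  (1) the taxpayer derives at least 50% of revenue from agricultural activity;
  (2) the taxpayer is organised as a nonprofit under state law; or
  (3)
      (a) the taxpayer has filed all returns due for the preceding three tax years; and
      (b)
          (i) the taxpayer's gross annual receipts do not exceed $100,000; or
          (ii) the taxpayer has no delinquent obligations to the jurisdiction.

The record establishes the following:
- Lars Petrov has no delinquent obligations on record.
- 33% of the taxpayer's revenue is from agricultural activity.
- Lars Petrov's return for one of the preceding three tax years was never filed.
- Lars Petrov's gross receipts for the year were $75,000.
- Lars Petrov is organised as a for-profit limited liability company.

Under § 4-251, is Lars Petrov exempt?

No — not exempt.

(1) ≥50% agricultural — not satisfied.
(2) nonprofit — fails.
(a) returns current — not met.
(i) receipts ≤ $100,000 — satisfied.
(ii) no delinquency — met.
(b) = T OR T = true.
(3): F AND T → false.
So Overall is not satisfied (F OR F OR F).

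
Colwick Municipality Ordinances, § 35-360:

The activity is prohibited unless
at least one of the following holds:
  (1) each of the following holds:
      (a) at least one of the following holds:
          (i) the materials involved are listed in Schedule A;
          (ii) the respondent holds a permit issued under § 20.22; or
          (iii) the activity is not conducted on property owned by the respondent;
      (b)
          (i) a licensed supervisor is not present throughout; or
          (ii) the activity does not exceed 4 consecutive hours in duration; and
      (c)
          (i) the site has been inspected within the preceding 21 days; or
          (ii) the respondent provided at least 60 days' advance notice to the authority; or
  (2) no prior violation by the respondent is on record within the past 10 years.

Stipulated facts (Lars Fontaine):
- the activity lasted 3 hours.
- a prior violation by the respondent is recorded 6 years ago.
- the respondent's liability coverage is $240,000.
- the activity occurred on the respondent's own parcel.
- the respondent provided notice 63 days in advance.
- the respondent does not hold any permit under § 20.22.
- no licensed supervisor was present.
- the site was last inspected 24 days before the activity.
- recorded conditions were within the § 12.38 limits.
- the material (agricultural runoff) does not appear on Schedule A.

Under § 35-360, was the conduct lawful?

(i) Schedule A material — fails.
(ii) holds permit — not satisfied.
(iii) not (own property) — not met.
So (a) is not satisfied (F OR F OR F).
(i) not (supervisor present) — met.
(ii) ≤ 4 hrs duration — holds.
(b) = T OR T = true.
(i) site inspected — not satisfied.
(ii) ≥60 days' notice — holds.
(c) = F OR T = true.
(1): F AND T AND T → false.
(2) no prior violation — not satisfied.
Overall: F OR F → false.

No — unlawful.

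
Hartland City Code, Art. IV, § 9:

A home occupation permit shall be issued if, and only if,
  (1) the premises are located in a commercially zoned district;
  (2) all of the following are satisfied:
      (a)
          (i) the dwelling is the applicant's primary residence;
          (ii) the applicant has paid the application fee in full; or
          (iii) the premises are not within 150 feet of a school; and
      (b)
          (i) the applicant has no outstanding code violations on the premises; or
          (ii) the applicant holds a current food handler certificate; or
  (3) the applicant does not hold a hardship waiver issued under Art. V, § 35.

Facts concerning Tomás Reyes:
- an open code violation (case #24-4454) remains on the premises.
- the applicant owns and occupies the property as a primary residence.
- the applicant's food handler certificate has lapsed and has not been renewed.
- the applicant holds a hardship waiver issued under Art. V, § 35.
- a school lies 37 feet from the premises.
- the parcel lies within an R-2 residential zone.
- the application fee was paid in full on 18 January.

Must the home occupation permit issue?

(1) commercially zoned — not met.
(i) primary residence — satisfied.
(ii) fee paid — met.
(iii) ≥150 ft from school — not met.
(a) = T OR T OR F = true.
(i) no code violations — fails.
(ii) food handler cert. — fails.
So (b) is not satisfied (F OR F).
(2) = T AND F = false.
(3) not (hardship waiver) — fails.
Overall: F OR F OR F → false.

No — denied.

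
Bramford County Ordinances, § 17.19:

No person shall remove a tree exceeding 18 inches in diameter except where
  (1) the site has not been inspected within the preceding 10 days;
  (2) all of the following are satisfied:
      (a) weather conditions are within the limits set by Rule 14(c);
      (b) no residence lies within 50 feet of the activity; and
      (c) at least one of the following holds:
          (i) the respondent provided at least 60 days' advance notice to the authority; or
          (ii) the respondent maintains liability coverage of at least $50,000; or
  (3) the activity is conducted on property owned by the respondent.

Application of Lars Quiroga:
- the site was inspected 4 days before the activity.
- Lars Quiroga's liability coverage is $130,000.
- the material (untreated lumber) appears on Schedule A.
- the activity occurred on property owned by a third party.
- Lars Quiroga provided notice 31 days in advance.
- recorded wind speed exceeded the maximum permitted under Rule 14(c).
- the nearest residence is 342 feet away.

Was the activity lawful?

(1) not (site inspected) — fails.
(a) weather ok — not satisfied.
(b) no residence in 50 ft — satisfied.
(i) ≥60 days' notice — fails.
(ii) coverage ≥ $50,000 — met.
(c): F OR T → true.
So (2) is not satisfied (F AND T AND T).
(3) own property — not satisfied.
Overall: F OR F OR F → false.

No — unlawful.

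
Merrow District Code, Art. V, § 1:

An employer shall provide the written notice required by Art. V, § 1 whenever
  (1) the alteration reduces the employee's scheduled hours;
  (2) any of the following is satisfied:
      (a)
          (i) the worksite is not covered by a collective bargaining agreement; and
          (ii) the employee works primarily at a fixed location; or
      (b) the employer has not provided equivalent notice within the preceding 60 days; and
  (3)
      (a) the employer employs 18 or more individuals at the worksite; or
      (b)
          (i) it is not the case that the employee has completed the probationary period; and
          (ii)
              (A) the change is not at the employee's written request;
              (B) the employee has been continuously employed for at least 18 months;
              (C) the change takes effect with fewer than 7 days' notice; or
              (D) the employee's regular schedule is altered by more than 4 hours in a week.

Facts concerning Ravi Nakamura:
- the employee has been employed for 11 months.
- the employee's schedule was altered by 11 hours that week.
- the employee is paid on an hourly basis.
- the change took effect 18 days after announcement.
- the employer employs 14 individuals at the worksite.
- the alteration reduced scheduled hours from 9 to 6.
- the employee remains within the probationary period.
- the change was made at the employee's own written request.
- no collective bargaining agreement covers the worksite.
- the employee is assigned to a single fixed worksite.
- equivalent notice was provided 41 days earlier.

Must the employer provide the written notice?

(1) hours reduced — satisfied.
(i) no CBA — met.
(ii) fixed location — holds.
(a) = T AND T = true.
(b) no recent notice — not satisfied.
So (2) is satisfied (T OR F).
(a) ≥ 18 at site — not met.
(i) not (past probation) — met.
(A) not employee-requested — not satisfied.
(B) tenure ≥ 18 mo. — fails.
(C) < 7 days' notice — not satisfied.
(D) schedule shift > 4h — satisfied.
(ii) = F OR F OR F OR T = true.
So (b) is satisfied (T AND T).
(3) = F OR T = true.
Overall = T AND T AND T = true.

Yes — required.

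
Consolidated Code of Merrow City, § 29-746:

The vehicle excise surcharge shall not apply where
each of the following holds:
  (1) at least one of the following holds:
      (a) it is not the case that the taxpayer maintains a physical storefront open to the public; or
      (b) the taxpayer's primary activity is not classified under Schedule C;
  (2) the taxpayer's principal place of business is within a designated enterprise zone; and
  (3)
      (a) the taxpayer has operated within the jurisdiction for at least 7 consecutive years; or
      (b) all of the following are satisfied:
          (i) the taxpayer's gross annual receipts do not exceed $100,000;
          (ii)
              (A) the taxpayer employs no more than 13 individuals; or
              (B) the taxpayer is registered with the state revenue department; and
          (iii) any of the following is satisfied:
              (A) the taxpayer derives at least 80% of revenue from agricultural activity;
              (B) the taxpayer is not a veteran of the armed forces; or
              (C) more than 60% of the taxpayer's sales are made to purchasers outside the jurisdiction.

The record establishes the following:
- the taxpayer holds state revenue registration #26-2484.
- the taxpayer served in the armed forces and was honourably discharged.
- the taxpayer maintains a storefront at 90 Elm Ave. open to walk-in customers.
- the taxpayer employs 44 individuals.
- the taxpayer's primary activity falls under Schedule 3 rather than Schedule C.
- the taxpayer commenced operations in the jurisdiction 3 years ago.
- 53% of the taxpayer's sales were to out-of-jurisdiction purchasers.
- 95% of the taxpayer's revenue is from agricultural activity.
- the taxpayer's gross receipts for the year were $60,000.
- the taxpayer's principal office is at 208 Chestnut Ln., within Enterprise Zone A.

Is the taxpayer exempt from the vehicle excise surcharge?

Yes — exempt.

(a) not (has storefront) — not satisfied.
(b) not (Schedule C activity) — holds.
(1): F OR T → true.
(2) in enterprise zone — met.
(a) ≥ 7 yrs in jurisdiction — not satisfied.
(i) receipts ≤ $100,000 — met.
(A) ≤ 13 employees — not met.
(B) state-registered — holds.
So (ii) is satisfied (F OR T).
(A) ≥80% agricultural — met.
(B) not (veteran) — not satisfied.
(C) >60% out-of-jur. sales — fails.
(iii): T OR F OR F → true.
(b): T AND T AND T → true.
(3): F OR T → true.
Overall: T AND T AND T → true.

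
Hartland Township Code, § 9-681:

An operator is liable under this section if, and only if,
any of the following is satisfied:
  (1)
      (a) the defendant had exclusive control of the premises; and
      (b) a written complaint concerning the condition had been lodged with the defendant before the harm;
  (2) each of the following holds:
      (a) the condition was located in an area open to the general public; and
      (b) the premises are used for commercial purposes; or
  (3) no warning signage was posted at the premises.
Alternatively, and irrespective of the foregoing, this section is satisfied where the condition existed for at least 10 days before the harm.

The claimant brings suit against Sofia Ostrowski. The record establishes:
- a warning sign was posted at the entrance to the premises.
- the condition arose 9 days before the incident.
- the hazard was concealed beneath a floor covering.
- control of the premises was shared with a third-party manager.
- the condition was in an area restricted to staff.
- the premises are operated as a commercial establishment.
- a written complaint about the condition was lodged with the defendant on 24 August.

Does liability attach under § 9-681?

No — not liable.

(a) exclusive control — not satisfied.
(b) complaint lodged — holds.
(1): F AND T → false.
(a) public area — not met.
(b) commercial use — met.
(2): F AND T → false.
(3) no signage posted — fails.
Overall: F OR F OR F → false.
Exception (condition ≥10 days old) — not satisfied.
Result: main false OR exception false → false.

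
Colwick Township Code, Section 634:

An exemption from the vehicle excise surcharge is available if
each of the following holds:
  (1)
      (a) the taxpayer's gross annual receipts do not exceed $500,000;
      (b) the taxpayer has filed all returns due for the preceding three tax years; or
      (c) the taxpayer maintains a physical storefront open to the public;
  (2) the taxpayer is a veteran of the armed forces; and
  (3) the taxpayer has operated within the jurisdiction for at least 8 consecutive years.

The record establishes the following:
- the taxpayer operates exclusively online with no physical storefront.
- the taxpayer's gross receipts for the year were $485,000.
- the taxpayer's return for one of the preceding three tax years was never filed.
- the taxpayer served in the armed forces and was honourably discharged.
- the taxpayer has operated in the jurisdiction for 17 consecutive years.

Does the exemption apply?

(a) receipts ≤ $500,000 — holds.
(b) returns current — not satisfied.
(c) has storefront — fails.
(1) = T OR F OR F = true.
(2) veteran — satisfied.
(3) ≥ 8 yrs in jurisdiction — satisfied.
Overall: T AND T AND T → true.

Yes — exempt.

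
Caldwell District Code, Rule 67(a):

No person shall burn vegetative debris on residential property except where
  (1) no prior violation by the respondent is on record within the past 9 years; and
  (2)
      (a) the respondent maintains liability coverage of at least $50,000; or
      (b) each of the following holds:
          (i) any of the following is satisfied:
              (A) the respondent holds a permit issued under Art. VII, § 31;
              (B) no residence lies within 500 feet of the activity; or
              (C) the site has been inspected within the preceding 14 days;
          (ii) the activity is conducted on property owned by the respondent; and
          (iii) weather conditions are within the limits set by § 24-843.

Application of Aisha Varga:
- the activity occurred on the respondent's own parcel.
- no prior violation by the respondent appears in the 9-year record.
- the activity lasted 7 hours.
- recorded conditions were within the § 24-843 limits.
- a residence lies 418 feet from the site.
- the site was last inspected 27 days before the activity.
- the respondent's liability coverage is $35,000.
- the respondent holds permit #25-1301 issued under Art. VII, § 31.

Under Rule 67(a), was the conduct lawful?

(1) no prior violation — holds.
(a) coverage ≥ $50,000 — fails.
(A) holds permit — holds.
(B) no residence in 500 ft — not met.
(C) site inspected — not satisfied.
(i) = T OR F OR F = true.
(ii) own property — satisfied.
(iii) weather ok — holds.
So (b) is satisfied (T AND T AND T).
So (2) is satisfied (F OR T).
So Overall is satisfied (T AND T).

Yes — lawful.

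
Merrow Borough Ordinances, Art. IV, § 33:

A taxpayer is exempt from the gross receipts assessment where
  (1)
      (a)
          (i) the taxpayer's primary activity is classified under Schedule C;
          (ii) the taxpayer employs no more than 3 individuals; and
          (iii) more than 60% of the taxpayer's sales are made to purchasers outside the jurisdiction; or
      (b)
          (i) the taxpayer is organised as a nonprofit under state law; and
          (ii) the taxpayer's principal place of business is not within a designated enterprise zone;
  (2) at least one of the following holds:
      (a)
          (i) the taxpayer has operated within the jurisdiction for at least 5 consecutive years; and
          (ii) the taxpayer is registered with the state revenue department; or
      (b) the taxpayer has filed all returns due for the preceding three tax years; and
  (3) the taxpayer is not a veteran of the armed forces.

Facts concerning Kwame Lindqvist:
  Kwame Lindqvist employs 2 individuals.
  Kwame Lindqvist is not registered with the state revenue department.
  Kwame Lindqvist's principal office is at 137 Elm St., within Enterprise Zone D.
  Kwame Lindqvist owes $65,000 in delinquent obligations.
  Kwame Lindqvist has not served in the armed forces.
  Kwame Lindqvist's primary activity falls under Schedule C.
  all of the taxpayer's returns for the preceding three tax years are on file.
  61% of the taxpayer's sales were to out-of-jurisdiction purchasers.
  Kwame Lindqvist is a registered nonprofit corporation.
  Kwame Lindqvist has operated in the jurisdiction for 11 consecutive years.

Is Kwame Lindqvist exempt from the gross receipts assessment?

(i) Schedule C activity — satisfied.
(ii) ≤ 3 employees — satisfied.
(iii) >60% out-of-jur. sales — holds.
(a): T AND T AND T → true.
(i) nonprofit — satisfied.
(ii) not (in enterprise zone) — fails.
(b) = T AND F = false.
(1) = T OR F = true.
(i) ≥ 5 yrs in jurisdiction — holds.
(ii) state-registered — not met.
(a) = T AND F = false.
(b) returns current — satisfied.
So (2) is satisfied (F OR T).
(3) not (veteran) — met.
So Overall is satisfied (T AND T AND T).

Yes — exempt.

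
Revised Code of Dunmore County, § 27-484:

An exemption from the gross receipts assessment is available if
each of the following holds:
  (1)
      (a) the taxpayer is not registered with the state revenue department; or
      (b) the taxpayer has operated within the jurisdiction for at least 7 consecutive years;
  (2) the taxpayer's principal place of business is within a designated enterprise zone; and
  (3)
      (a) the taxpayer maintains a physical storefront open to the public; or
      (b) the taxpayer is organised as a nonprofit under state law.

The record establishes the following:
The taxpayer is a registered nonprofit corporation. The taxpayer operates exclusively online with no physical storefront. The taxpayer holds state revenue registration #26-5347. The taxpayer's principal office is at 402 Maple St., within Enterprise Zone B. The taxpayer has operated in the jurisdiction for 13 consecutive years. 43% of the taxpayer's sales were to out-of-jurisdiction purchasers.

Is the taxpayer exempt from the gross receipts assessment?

(a) not (state-registered) — fails.
(b) ≥ 7 yrs in jurisdiction — holds.
(1) = F OR T = true.
(2) in enterprise zone — met.
(a) has storefront — not met.
(b) nonprofit — holds.
(3): F OR T → true.
Overall: T AND T AND T → true.

Yes — exempt.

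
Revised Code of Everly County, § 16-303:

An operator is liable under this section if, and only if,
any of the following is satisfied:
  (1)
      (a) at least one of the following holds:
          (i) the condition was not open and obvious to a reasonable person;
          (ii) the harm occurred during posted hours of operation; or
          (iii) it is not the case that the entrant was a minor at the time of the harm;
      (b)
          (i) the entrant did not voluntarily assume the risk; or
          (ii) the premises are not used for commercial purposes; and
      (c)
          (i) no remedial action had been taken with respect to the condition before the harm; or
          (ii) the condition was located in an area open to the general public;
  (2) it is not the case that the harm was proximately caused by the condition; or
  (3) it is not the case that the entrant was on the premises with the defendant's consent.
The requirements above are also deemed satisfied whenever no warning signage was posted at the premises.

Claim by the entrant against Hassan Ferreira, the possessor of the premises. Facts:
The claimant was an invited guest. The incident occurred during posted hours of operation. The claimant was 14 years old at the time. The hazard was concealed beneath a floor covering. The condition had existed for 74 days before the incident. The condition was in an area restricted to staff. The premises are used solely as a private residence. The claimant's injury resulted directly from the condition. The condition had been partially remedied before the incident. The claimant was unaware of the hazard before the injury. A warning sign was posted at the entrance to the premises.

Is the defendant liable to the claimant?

(i) not open/obvious — satisfied.
(ii) during posted hours — satisfied.
(iii) not (entrant a minor) — not satisfied.
So (a) is satisfied (T OR T OR F).
(i) no assumed risk — met.
(ii) not (commercial use) — holds.
(b): T OR T → true.
(i) no remedial action — fails.
(ii) public area — fails.
So (c) is not satisfied (F OR F).
(1): T AND T AND F → false.
(2) not (proximate cause) — not satisfied.
(3) not (consent to enter) — not satisfied.
So Overall is not satisfied (F OR F OR F).
Exception (no signage posted) — not satisfied.
Result: main false OR exception false → false.

No — not liable.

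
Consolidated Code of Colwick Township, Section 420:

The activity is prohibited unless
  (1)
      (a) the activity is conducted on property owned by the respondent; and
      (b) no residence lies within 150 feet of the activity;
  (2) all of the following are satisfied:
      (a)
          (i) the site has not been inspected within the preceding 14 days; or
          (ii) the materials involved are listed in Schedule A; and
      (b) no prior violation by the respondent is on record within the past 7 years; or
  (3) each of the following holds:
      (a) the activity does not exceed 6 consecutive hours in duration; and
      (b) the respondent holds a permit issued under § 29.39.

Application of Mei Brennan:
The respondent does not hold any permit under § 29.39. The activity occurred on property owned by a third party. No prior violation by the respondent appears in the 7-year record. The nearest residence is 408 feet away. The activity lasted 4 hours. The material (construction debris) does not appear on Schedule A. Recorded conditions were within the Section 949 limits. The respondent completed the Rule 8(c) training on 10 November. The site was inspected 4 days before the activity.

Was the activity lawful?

(a) own property — not met.
(b) no residence in 150 ft — holds.
(1): F AND T → false.
(i) not (site inspected) — fails.
(ii) Schedule A material — not met.
(a) = F OR F = false.
(b) no prior violation — satisfied.
So (2) is not satisfied (F AND T).
(a) ≤ 6 hrs duration — satisfied.
(b) holds permit — not satisfied.
So (3) is not satisfied (T AND F).
So Overall is not satisfied (F OR F OR F).

No — unlawful.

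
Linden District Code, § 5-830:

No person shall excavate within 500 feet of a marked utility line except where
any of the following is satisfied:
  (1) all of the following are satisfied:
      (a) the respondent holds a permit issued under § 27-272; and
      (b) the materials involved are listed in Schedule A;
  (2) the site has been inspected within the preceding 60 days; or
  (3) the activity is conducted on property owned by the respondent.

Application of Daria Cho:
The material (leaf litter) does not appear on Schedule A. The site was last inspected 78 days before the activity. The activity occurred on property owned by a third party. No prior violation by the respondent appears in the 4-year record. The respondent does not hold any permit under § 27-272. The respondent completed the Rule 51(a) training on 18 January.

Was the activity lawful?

(a) holds permit — fails.
(b) Schedule A material — fails.
(1) = F AND F = false.
(2) site inspected — not satisfied.
(3) own property — not satisfied.
Overall: F OR F OR F → false.

No — unlawful.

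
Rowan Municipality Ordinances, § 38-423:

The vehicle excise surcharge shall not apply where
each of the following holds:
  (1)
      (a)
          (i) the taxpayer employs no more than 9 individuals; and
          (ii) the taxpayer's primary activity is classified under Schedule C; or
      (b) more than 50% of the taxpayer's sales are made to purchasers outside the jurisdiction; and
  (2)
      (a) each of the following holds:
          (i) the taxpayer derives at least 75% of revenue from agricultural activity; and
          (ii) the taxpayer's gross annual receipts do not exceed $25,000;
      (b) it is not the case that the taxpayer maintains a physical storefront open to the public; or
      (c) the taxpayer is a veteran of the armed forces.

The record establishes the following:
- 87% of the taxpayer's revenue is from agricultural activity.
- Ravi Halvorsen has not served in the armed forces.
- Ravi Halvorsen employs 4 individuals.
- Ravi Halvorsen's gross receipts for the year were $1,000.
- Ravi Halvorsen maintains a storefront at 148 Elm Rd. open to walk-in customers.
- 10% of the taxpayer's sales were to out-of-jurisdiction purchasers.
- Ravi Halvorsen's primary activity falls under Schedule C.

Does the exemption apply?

(i) ≤ 9 employees — satisfied.
(ii) Schedule C activity — holds.
(a) = T AND T = true.
(b) >50% out-of-jur. sales — not met.
So (1) is satisfied (T OR F).
(i) ≥75% agricultural — holds.
(ii) receipts ≤ $25,000 — holds.
(a) = T AND T = true.
(b) not (has storefront) — fails.
(c) veteran — fails.
(2): T OR F OR F → true.
Overall = T AND T = true.

Yes — exempt.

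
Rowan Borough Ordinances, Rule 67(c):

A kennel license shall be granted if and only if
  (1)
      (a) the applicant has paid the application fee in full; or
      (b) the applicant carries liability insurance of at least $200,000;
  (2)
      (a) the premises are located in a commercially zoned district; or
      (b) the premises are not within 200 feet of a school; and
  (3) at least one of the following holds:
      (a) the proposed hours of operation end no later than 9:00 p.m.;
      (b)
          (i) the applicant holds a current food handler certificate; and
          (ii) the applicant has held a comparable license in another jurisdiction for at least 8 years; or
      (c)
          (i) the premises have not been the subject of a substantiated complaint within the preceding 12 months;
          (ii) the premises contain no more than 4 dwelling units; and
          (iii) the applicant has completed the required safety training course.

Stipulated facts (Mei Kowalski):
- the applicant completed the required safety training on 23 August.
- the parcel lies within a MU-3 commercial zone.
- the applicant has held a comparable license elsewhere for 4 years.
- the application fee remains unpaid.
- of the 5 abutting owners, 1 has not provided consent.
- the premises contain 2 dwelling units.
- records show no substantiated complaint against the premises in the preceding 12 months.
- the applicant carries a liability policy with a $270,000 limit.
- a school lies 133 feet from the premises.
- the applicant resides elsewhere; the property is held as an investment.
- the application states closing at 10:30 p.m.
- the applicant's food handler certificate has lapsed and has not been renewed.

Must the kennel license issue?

(a) fee paid — fails.
(b) insurance ≥ $200,000 — met.
(1) = F OR T = true.
(a) commercially zoned — holds.
(b) ≥200 ft from school — not satisfied.
(2): T OR F → true.
(a) closes by 9 p.m. — not satisfied.
(i) food handler cert. — not met.
(ii) prior license ≥ 8 yr — not met.
(b): F AND F → false.
(i) no complaint in 12 mo. — holds.
(ii) ≤ 4 units — satisfied.
(iii) safety training — holds.
(c): T AND T AND T → true.
(3) = F OR F OR T = true.
Overall = T AND T AND T = true.

Yes — granted.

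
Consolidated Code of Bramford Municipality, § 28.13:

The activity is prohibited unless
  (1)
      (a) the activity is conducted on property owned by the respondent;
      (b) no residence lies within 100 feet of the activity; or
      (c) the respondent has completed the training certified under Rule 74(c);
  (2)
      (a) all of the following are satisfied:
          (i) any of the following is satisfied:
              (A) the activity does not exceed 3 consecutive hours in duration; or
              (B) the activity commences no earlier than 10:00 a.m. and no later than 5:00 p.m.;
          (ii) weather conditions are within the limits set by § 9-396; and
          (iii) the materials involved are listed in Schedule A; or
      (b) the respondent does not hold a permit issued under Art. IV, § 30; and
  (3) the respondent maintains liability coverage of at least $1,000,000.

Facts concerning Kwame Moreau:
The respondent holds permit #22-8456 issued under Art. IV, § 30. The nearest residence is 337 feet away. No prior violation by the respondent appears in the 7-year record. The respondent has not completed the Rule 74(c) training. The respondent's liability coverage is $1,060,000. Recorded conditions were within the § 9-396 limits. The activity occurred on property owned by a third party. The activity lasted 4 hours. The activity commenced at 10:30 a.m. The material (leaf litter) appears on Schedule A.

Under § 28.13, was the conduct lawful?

Yes — lawful.

(a) own property — fails.
(b) no residence in 100 ft — satisfied.
(c) training certified — fails.
So (1) is satisfied (F OR T OR F).
(A) ≤ 3 hrs duration — not satisfied.
(B) start within hours — holds.
(i): F OR T → true.
(ii) weather ok — holds.
(iii) Schedule A material — holds.
So (a) is satisfied (T AND T AND T).
(b) not (holds permit) — not met.
(2) = T OR F = true.
(3) coverage ≥ $1,000,000 — met.
Overall = T AND T AND T = true.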